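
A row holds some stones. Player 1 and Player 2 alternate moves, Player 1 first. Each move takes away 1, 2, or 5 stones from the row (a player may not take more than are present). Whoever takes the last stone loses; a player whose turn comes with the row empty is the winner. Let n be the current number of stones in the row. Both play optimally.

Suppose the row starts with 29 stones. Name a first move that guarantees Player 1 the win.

Positions with no move are W. A position that does have a move is losing for the player to move precisely when every available move leads to a winning position for the opponent. Fill in the labels:
n=0: no move; the opponent has just taken the last stone and therefore loses → W
n=1: L (sole option 0(W) is W)
n=2: W (go to 1, an L position)
n=3: W (go to 1, an L position)
n=4: L (options 3(W), 2(W) are all W)
n=5: W (go to 4, an L position)
n=6: W (go to 4, an L position)
n=7: L (options 6(W), 5(W), 2(W) are all W)
n=8: W (go to 7, an L position)
n=9: W (go to 7, an L position)
n=10: L (options 9(W), 8(W), 5(W) are all W)
n=11: W (go to 10, an L position)
n=12: W (go to 10, an L position)
n=13: L (options 12(W), 11(W), 8(W) are all W)
n=14: W (go to 13, an L position)
n=15: W (go to 13, an L position)
n=16: L (options 15(W), 14(W), 11(W) are all W)
n=17: W (go to 16, an L position)
n=18: W (go to 16, an L position)
n=19: L (options 18(W), 17(W), 14(W) are all W)
n=20: W (go to 19, an L position)
n=21: W (go to 19, an L position)
n=22: L (options 21(W), 20(W), 17(W) are all W)
n=23: W (go to 22, an L position)
n=24: W (go to 22, an L position)
n=25: L (options 24(W), 23(W), 20(W) are all W)
n=26: W (go to 25, an L position)
n=27: W (go to 25, an L position)
n=28: L (options 27(W), 26(W), 23(W) are all W)
n=29: W (go to 28, an L position)
From 29, the L positions reachable in one move are: 28.

Remove 1, leaving 28.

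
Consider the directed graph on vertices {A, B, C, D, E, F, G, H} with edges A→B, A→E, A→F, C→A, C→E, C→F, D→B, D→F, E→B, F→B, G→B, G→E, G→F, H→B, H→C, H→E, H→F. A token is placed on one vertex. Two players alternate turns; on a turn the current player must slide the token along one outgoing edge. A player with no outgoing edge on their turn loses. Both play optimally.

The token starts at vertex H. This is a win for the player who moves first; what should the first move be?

Compute win/loss labels from the base case upward. A position with no move is L. Any other position is W if it can reach an L in one move, else L.
Every edge goes from a vertex to one that appears earlier in the order B, F, D, E, G, A, C, H, so processing vertices in that order labels each vertex after all of its successors.
B: no outgoing edge → L
F: →B(L), so W
D: →B(L), so W
E: →B(L), so W
G: →B(L), so W
A: →B(L), so W
C: →A(W), E(W), F(W) — all W, so L
H: →C(L), so W
From H, the L positions reachable in one move are: C, B. Any move reaching one of these is winning.

Move to C.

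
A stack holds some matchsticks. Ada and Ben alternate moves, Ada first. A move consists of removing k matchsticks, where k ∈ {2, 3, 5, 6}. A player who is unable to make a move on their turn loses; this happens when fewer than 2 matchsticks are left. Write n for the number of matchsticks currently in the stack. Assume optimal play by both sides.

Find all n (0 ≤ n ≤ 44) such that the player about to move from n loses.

0, 1, 8, 9, 16, 17, 24, 25, 32, 33, 40, 41

Build the W/L table. Terminal = L. A non-terminal position is W if it has a move to some L; otherwise it is L.
n=0: no move → L
n=1: no move → L
n=2: reaches L-position 0 → W
n=3: reaches L-position 1 → W
n=4: reaches L-position 1 → W
n=5: reaches L-position 0 → W
n=6: reaches L-position 1 → W
n=7: reaches L-position 1 → W
n=8: only reaches 6(W), 5(W), 3(W), 2(W), all W → L
n=9: only reaches 7(W), 6(W), 4(W), 3(W), all W → L
n=10: reaches L-position 8 → W
n=11: reaches L-position 9 → W
n=12: reaches L-position 9 → W
n=13: reaches L-position 8 → W
n=14: reaches L-position 9 → W
n=15: reaches L-position 9 → W
n=16: only reaches 14(W), 13(W), 11(W), 10(W), all W → L
n=17: only reaches 15(W), 14(W), 12(W), 11(W), all W → L
n=18: reaches L-position 16 → W
n=19: reaches L-position 17 → W
n=20: reaches L-position 17 → W
n=21: reaches L-position 16 → W
n=22: reaches L-position 17 → W
n=23: reaches L-position 17 → W
n=24: only reaches 22(W), 21(W), 19(W), 18(W), all W → L
n=25: only reaches 23(W), 22(W), 20(W), 19(W), all W → L
n=26: reaches L-position 24 → W
n=27: reaches L-position 25 → W
n=28: reaches L-position 25 → W
n=29: reaches L-position 24 → W
n=30: reaches L-position 25 → W
n=31: reaches L-position 25 → W
n=32: only reaches 30(W), 29(W), 27(W), 26(W), all W → L
n=33: only reaches 31(W), 30(W), 28(W), 27(W), all W → L
n=34: reaches L-position 32 → W
n=35: reaches L-position 33 → W
n=36: reaches L-position 33 → W
n=37: reaches L-position 32 → W
n=38: reaches L-position 33 → W
n=39: reaches L-position 33 → W
n=40: only reaches 38(W), 37(W), 35(W), 34(W), all W → L
n=41: only reaches 39(W), 38(W), 36(W), 35(W), all W → L
n=42: reaches L-position 40 → W
n=43: reaches L-position 41 → W
n=44: reaches L-position 41 → W
Reading off the rows marked L gives the requested list; there are 12 such values of n.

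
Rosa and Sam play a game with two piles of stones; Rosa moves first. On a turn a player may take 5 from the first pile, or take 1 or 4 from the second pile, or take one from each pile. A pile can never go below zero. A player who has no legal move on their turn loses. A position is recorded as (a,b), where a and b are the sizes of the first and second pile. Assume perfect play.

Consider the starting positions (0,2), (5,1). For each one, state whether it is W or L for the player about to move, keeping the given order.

Positions with no move are L. A position that does have a move is losing for the player to move precisely when every available move leads to a winning position for the opponent. Fill in the labels:
No move ever increases a pile, so every position that can arise here has a ≤ 5 and b ≤ 2; it is enough to label the cells with 0 ≤ a ≤ 5 and 0 ≤ b ≤ 2.
Every move lowers a or b (never raises either), so fill the grid row by row in increasing a, and left to right within a row: each cell's successors are then already labelled.
      b=0  b=1  b=2
a=0:    L    W    L
a=1:    L    W    L
a=2:    L    W    L
a=3:    L    W    L
a=4:    L    W    L
a=5:    W    W    W
Cells with no legal move (terminal, hence L): (0,0), (1,0), (2,0), (3,0), (4,0).
The remaining L cells, each justified by listing all of its moves:
(0,2): L (sole option (0,1)(W) is W)
(1,2): L (options (1,1)(W), (0,1)(W) are all W)
(2,2): L (options (2,1)(W), (1,1)(W) are all W)
(3,2): L (options (3,1)(W), (2,1)(W) are all W)
(4,2): L (options (4,1)(W), (3,1)(W) are all W)
Every other cell has at least one move into one of the L cells above, so it is W.
(0,2): one of the L cells justified above, so L
(5,1): the move to (4,0) reaches an L cell, so W

(0,2): L, (5,1): W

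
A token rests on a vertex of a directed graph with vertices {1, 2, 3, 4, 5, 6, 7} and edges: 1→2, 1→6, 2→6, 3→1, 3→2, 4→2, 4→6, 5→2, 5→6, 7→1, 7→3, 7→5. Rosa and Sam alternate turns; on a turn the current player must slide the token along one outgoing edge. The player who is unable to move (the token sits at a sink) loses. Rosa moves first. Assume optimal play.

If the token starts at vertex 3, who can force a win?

Use the standard recursion: the mover loses at a terminal position; elsewhere, the mover wins exactly when some move hands the opponent an L position.
Every edge goes from a vertex to one that appears earlier in the order 6, 2, 5, 1, 3, 7, 4, so processing vertices in that order labels each vertex after all of its successors.
6: no outgoing edge → L
2: reaches L-position 6 → W
5: reaches L-position 6 → W
1: reaches L-position 6 → W
3: only reaches 1(W), 2(W), all W → L
7: reaches L-position 3 → W
4: reaches L-position 6 → W
Every move from 3 reaches a W position, so the mover loses.

Sam wins.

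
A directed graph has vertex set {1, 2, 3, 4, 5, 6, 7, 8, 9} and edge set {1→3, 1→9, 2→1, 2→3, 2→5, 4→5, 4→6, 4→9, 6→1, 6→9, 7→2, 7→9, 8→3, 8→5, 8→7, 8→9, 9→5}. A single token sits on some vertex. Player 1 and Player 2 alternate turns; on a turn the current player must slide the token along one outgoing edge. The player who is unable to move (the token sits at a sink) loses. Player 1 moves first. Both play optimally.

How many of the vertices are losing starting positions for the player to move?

4

Classify positions by backward induction: terminal positions (no move available) are L. From any other position, the mover wins iff some move reaches an L.
Every edge goes from a vertex to one that appears earlier in the order 3, 5, 9, 1, 2, 7, 6, 8, 4, so processing vertices in that order labels each vertex after all of its successors.
3: no outgoing edge → L
5: no outgoing edge → L
9: →5(L), so W
1: →3(L), so W
2: →5(L), so W
7: →2(W), 9(W) — all W, so L
6: →1(W), 9(W) — all W, so L
8: →7(L), so W
4: →6(L), so W
The L vertices are 3, 5, 6, 7; that is 4 in all.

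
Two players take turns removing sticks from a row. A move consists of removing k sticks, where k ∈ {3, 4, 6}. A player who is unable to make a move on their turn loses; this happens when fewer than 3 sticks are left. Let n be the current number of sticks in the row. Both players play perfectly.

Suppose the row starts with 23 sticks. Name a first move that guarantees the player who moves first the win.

Use the standard recursion: the mover loses at a terminal position; elsewhere, the mover wins exactly when some move hands the opponent an L position.
n=0: no move → L
n=1: no move → L
n=2: no move → L
n=3: W (go to 0, an L position)
n=4: W (go to 1, an L position)
n=5: W (go to 2, an L position)
n=6: W (go to 2, an L position)
n=7: W (go to 1, an L position)
n=8: W (go to 2, an L position)
n=9: L (options 6(W), 5(W), 3(W) are all W)
n=10: L (options 7(W), 6(W), 4(W) are all W)
n=11: L (options 8(W), 7(W), 5(W) are all W)
n=12: W (go to 9, an L position)
n=13: W (go to 10, an L position)
n=14: W (go to 11, an L position)
n=15: W (go to 11, an L position)
n=16: W (go to 10, an L position)
n=17: W (go to 11, an L position)
n=18: L (options 15(W), 14(W), 12(W) are all W)
n=19: L (options 16(W), 15(W), 13(W) are all W)
n=20: L (options 17(W), 16(W), 14(W) are all W)
n=21: W (go to 18, an L position)
n=22: W (go to 19, an L position)
n=23: W (go to 20, an L position)
From 23, the L positions reachable in one move are: 20, 19. Any move reaching one of these is winning.

Remove 3, leaving 20.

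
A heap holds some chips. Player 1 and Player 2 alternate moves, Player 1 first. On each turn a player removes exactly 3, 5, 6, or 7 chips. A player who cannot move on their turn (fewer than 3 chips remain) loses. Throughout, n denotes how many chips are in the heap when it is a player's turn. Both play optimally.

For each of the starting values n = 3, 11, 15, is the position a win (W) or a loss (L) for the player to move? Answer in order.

Build the W/L table. Terminal = L. A non-terminal position is W if it has a move to some L; otherwise it is L.
n=0: no move → L
n=1: no move → L
n=2: no move → L
n=3: W (go to 0, an L position)
n=4: W (go to 1, an L position)
n=5: W (go to 2, an L position)
n=6: W (go to 1, an L position)
n=7: W (go to 2, an L position)
n=8: W (go to 2, an L position)
n=9: W (go to 2, an L position)
n=10: L (options 7(W), 5(W), 4(W), 3(W) are all W)
n=11: L (options 8(W), 6(W), 5(W), 4(W) are all W)
n=12: L (options 9(W), 7(W), 6(W), 5(W) are all W)
n=13: W (go to 10, an L position)
n=14: W (go to 11, an L position)
n=15: W (go to 12, an L position)

3: W, 11: L, 15: W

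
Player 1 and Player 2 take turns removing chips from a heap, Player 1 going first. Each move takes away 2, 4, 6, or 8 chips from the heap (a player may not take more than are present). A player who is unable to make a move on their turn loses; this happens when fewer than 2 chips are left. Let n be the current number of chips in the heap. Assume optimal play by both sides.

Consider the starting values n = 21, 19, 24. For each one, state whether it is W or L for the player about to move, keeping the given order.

21: L, 19: W, 24: W

Use the standard recursion: the mover loses at a terminal position; elsewhere, the mover wins exactly when some move hands the opponent an L position.
n=0: no move → L
n=1: no move → L
n=2: can move to 0, which is L ⇒ W
n=3: can move to 1, which is L ⇒ W
n=4: can move to 0, which is L ⇒ W
n=5: can move to 1, which is L ⇒ W
n=6: can move to 0, which is L ⇒ W
n=7: can move to 1, which is L ⇒ W
n=8: can move to 0, which is L ⇒ W
n=9: can move to 1, which is L ⇒ W
n=10: moves to 8(W), 6(W), 4(W), 2(W); every one is W ⇒ L
n=11: moves to 9(W), 7(W), 5(W), 3(W); every one is W ⇒ L
n=12: can move to 10, which is L ⇒ W
n=13: can move to 11, which is L ⇒ W
n=14: can move to 10, which is L ⇒ W
n=15: can move to 11, which is L ⇒ W
n=16: can move to 10, which is L ⇒ W
n=17: can move to 11, which is L ⇒ W
n=18: can move to 10, which is L ⇒ W
n=19: can move to 11, which is L ⇒ W
n=20: moves to 18(W), 16(W), 14(W), 12(W); every one is W ⇒ L
n=21: moves to 19(W), 17(W), 15(W), 13(W); every one is W ⇒ L
n=22: can move to 20, which is L ⇒ W
n=23: can move to 21, which is L ⇒ W
n=24: can move to 20, which is L ⇒ W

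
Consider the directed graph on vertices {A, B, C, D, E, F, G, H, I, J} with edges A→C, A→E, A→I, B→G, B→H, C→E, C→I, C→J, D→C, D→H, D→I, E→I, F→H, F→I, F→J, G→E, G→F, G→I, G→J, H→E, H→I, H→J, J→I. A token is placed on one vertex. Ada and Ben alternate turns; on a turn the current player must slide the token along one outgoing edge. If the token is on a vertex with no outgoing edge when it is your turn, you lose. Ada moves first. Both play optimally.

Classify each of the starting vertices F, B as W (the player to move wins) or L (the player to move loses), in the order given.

F: W, B: L

Build the W/L table. Terminal = L. A non-terminal position is W if it has a move to some L; otherwise it is L.
Every edge goes from a vertex to one that appears earlier in the order I, J, E, H, C, F, G, D, B, A, so processing vertices in that order labels each vertex after all of its successors.
I: no outgoing edge → L
J: →I(L), so W
E: →I(L), so W
H: →I(L), so W
C: →I(L), so W
F: →I(L), so W
G: →I(L), so W
D: →I(L), so W
B: →G(W), H(W) — all W, so L
A: →I(L), so W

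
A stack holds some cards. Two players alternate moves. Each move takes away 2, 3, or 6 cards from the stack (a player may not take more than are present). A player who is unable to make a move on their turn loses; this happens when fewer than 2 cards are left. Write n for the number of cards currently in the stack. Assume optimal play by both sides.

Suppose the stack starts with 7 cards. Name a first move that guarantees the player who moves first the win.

Use the standard recursion: the mover loses at a terminal position; elsewhere, the mover wins exactly when some move hands the opponent an L position.
n=0: no move → L
n=1: no move → L
n=2: reaches L-position 0 → W
n=3: reaches L-position 1 → W
n=4: reaches L-position 1 → W
n=5: only reaches 3(W), 2(W), all W → L
n=6: reaches L-position 0 → W
n=7: reaches L-position 5 → W
From 7, the L positions reachable in one move are: 5, 1. Any move reaching one of these is winning.

Remove 2, leaving 5.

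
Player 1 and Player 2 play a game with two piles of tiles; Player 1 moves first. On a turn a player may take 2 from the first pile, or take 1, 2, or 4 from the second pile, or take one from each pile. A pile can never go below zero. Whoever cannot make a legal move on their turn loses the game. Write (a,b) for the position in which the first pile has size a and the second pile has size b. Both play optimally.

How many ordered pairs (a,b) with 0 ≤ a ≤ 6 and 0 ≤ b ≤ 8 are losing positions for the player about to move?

21

Classify positions by backward induction: terminal positions (no move available) are L. From any other position, the mover wins iff some move reaches an L.
Every move lowers a or b (never raises either), so fill the grid row by row in increasing a, and left to right within a row: each cell's successors are then already labelled.
      b=0  b=1  b=2  b=3  b=4  b=5  b=6  b=7  b=8
a=0:    L    W    W    L    W    W    L    W    W
a=1:    L    W    W    L    W    W    L    W    W
a=2:    W    W    L    W    W    L    W    W    L
a=3:    W    L    W    W    L    W    W    L    W
a=4:    L    W    W    L    W    W    L    W    W
a=5:    L    W    W    L    W    W    L    W    W
a=6:    W    W    L    W    W    L    W    W    L
Cells with no legal move (terminal, hence L): (0,0), (1,0).
The remaining L cells, each justified by listing all of its moves:
(0,3): L (options (0,2)(W), (0,1)(W) are all W)
(0,6): L (options (0,5)(W), (0,4)(W), (0,2)(W) are all W)
(1,3): L (options (1,2)(W), (1,1)(W), (0,2)(W) are all W)
(1,6): L (options (1,5)(W), (1,4)(W), (1,2)(W), (0,5)(W) are all W)
(2,2): L (options (0,2)(W), (2,1)(W), (2,0)(W), (1,1)(W) are all W)
(2,5): L (options (0,5)(W), (2,4)(W), (2,3)(W), (2,1)(W), (1,4)(W) are all W)
(2,8): L (options (0,8)(W), (2,7)(W), (2,6)(W), (2,4)(W), (1,7)(W) are all W)
(3,1): L (options (1,1)(W), (3,0)(W), (2,0)(W) are all W)
(3,4): L (options (1,4)(W), (3,3)(W), (3,2)(W), (3,0)(W), (2,3)(W) are all W)
(3,7): L (options (1,7)(W), (3,6)(W), (3,5)(W), (3,3)(W), (2,6)(W) are all W)
(4,0): L (sole option (2,0)(W) is W)
(4,3): L (options (2,3)(W), (4,2)(W), (4,1)(W), (3,2)(W) are all W)
(4,6): L (options (2,6)(W), (4,5)(W), (4,4)(W), (4,2)(W), (3,5)(W) are all W)
(5,0): L (sole option (3,0)(W) is W)
(5,3): L (options (3,3)(W), (5,2)(W), (5,1)(W), (4,2)(W) are all W)
(5,6): L (options (3,6)(W), (5,5)(W), (5,4)(W), (5,2)(W), (4,5)(W) are all W)
(6,2): L (options (4,2)(W), (6,1)(W), (6,0)(W), (5,1)(W) are all W)
(6,5): L (options (4,5)(W), (6,4)(W), (6,3)(W), (6,1)(W), (5,4)(W) are all W)
(6,8): L (options (4,8)(W), (6,7)(W), (6,6)(W), (6,4)(W), (5,7)(W) are all W)
Every other cell has at least one move into one of the L cells above, so it is W.
L cells per row: a=0: 3, a=1: 3, a=2: 3, a=3: 3, a=4: 3, a=5: 3, a=6: 3; total 21.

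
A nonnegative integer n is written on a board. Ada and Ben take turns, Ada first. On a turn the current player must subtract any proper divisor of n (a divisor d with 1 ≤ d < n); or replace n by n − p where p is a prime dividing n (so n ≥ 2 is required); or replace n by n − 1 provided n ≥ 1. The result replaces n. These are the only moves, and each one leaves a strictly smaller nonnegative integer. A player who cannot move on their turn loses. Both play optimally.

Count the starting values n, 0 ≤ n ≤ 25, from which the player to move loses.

5

Use the standard recursion: the mover loses at a terminal position; elsewhere, the mover wins exactly when some move hands the opponent an L position.
n=0: no move → L
n=1: W (go to 0, an L position)
n=2: W (go to 0, an L position)
n=3: W (go to 0, an L position)
n=4: L (options 2(W), 3(W) are all W)
n=5: W (go to 0, an L position)
n=6: W (go to 4, an L position)
n=7: W (go to 0, an L position)
n=8: W (go to 4, an L position)
n=9: L (options 6(W), 8(W) are all W)
n=10: W (go to 9, an L position)
n=11: W (go to 0, an L position)
n=12: W (go to 9, an L position)
n=13: W (go to 0, an L position)
n=14: L (options 7(W), 12(W), 13(W) are all W)
n=15: W (go to 14, an L position)
n=16: W (go to 14, an L position)
n=17: W (go to 0, an L position)
n=18: W (go to 9, an L position)
n=19: W (go to 0, an L position)
n=20: L (options 10(W), 15(W), 16(W), 18(W), 19(W) are all W)
n=21: W (go to 14, an L position)
n=22: W (go to 20, an L position)
n=23: W (go to 0, an L position)
n=24: W (go to 20, an L position)
n=25: W (go to 20, an L position)
L entries with 0 ≤ n ≤ 25: n = 0, 4, 9, 14, 20; that makes 5.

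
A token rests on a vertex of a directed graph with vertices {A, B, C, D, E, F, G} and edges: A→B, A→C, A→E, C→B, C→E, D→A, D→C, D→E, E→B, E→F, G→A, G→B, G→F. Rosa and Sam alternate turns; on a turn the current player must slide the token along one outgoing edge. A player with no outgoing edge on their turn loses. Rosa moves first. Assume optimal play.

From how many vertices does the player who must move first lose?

3

Work bottom-up. With no move the player to move loses. Otherwise the position is W if at least one move leads to an L position for the opponent, and L if every move leads to a W.
Every edge goes from a vertex to one that appears earlier in the order B, F, E, C, A, D, G, so processing vertices in that order labels each vertex after all of its successors.
B: no outgoing edge → L
F: no outgoing edge → L
E: reaches L-position F → W
C: reaches L-position B → W
A: reaches L-position B → W
D: only reaches A(W), C(W), E(W), all W → L
G: reaches L-position F → W
The L vertices are B, D, F; that is 3 in all.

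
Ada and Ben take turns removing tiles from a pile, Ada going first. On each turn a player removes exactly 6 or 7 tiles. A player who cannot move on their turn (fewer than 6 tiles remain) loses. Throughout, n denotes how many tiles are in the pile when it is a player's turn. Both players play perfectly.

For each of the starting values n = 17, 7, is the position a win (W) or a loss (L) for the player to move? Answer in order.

17: L, 7: W

Label each position W (a win for the player to move) or L (a loss). A position with no legal move is L; any other position is W exactly when some move reaches an L, and L when every move reaches a W.
n=0: no move → L
n=1: no move → L
n=2: no move → L
n=3: no move → L
n=4: no move → L
n=5: no move → L
n=6: reaches L-position 0 → W
n=7: reaches L-position 1 → W
n=8: reaches L-position 2 → W
n=9: reaches L-position 3 → W
n=10: reaches L-position 4 → W
n=11: reaches L-position 5 → W
n=12: reaches L-position 5 → W
n=13: only reaches 7(W), 6(W), all W → L
n=14: only reaches 8(W), 7(W), all W → L
n=15: only reaches 9(W), 8(W), all W → L
n=16: only reaches 10(W), 9(W), all W → L
n=17: only reaches 11(W), 10(W), all W → L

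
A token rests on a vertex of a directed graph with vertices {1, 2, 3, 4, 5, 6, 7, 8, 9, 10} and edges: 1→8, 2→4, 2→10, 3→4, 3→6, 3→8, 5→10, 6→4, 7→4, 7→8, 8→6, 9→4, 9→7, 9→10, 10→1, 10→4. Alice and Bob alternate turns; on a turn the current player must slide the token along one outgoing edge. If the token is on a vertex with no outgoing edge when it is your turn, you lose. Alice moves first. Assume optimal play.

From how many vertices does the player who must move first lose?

3

Label each position W (a win for the player to move) or L (a loss). A position with no legal move is L; any other position is W exactly when some move reaches an L, and L when every move reaches a W.
Every edge goes from a vertex to one that appears earlier in the order 4, 6, 8, 7, 1, 10, 3, 9, 5, 2, so processing vertices in that order labels each vertex after all of its successors.
4: no outgoing edge → L
6: reaches L-position 4 → W
8: only reaches 6(W), which is W → L
7: reaches L-position 8 → W
1: reaches L-position 8 → W
10: reaches L-position 4 → W
3: reaches L-position 8 → W
9: reaches L-position 4 → W
5: only reaches 10(W), which is W → L
2: reaches L-position 4 → W
The L vertices are 4, 5, 8; that is 3 in all.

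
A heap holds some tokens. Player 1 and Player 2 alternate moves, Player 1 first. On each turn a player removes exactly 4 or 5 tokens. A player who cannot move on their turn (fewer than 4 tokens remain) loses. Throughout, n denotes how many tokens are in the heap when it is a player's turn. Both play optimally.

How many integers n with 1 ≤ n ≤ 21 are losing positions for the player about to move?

11

Build the W/L table. Terminal = L. A non-terminal position is W if it has a move to some L; otherwise it is L.
n=0: no move → L
n=1: no move → L
n=2: no move → L
n=3: no move → L
n=4: reaches L-position 0 → W
n=5: reaches L-position 1 → W
n=6: reaches L-position 2 → W
n=7: reaches L-position 3 → W
n=8: reaches L-position 3 → W
n=9: only reaches 5(W), 4(W), all W → L
n=10: only reaches 6(W), 5(W), all W → L
n=11: only reaches 7(W), 6(W), all W → L
n=12: only reaches 8(W), 7(W), all W → L
n=13: reaches L-position 9 → W
n=14: reaches L-position 10 → W
n=15: reaches L-position 11 → W
n=16: reaches L-position 12 → W
n=17: reaches L-position 12 → W
n=18: only reaches 14(W), 13(W), all W → L
n=19: only reaches 15(W), 14(W), all W → L
n=20: only reaches 16(W), 15(W), all W → L
n=21: only reaches 17(W), 16(W), all W → L
L entries with 1 ≤ n ≤ 21 (n=0 is outside the asked range and is not counted): n = 1, 2, 3, 9, 10, 11, 12, 18, 19, 20, 21; that makes 11.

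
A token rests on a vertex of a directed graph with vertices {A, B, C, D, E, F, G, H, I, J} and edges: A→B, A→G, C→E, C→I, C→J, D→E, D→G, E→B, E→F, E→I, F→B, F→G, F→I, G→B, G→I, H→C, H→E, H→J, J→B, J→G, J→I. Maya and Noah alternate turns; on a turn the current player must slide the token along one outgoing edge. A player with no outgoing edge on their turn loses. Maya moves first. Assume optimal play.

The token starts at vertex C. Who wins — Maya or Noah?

Maya wins.

Work bottom-up. With no move the player to move loses. Otherwise the position is W if at least one move leads to an L position for the opponent, and L if every move leads to a W.
Every edge goes from a vertex to one that appears earlier in the order I, B, G, F, E, D, A, J, C, H, so processing vertices in that order labels each vertex after all of its successors.
I: no outgoing edge → L
B: no outgoing edge → L
G: reaches L-position B → W
F: reaches L-position B → W
E: reaches L-position B → W
D: only reaches E(W), G(W), all W → L
A: reaches L-position B → W
J: reaches L-position B → W
C: reaches L-position I → W
H: only reaches C(W), J(W), E(W), all W → L
The starting position C is W: Maya should move to I, handing over an L position.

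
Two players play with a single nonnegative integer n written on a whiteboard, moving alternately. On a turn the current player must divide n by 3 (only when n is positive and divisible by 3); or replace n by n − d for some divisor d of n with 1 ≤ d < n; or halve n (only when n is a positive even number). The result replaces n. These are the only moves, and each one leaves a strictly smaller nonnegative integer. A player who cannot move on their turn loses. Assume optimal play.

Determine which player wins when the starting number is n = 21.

Positions with no move are L. A position that does have a move is losing for the player to move precisely when every available move leads to a winning position for the opponent. Fill in the labels:
n=0: no move → L
n=1: no move → L
n=2: can move to 1, which is L ⇒ W
n=3: can move to 1, which is L ⇒ W
n=4: moves to 2(W), 3(W); every one is W ⇒ L
n=5: can move to 4, which is L ⇒ W
n=6: can move to 4, which is L ⇒ W
n=7: the only move is to 6(W), a W ⇒ L
n=8: can move to 4, which is L ⇒ W
n=9: moves to 3(W), 6(W), 8(W); every one is W ⇒ L
n=10: can move to 9, which is L ⇒ W
n=11: the only move is to 10(W), a W ⇒ L
n=12: can move to 4, which is L ⇒ W
n=13: the only move is to 12(W), a W ⇒ L
n=14: can move to 7, which is L ⇒ W
n=15: moves to 5(W), 10(W), 12(W), 14(W); every one is W ⇒ L
n=16: can move to 15, which is L ⇒ W
n=17: the only move is to 16(W), a W ⇒ L
n=18: can move to 9, which is L ⇒ W
n=19: the only move is to 18(W), a W ⇒ L
n=20: can move to 15, which is L ⇒ W
n=21: can move to 7, which is L ⇒ W
The starting position 21 is W: the player to move should move to 7, handing over an L position.

The first player wins.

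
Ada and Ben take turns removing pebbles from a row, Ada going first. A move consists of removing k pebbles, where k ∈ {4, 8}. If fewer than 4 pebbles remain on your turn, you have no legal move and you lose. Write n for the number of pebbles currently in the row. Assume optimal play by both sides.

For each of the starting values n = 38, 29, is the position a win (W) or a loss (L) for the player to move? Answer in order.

38: L, 29: W

Work bottom-up. With no move the player to move loses. Otherwise the position is W if at least one move leads to an L position for the opponent, and L if every move leads to a W.
n=0: no move → L
n=1: no move → L
n=2: no move → L
n=3: no move → L
n=4: →0(L), so W
n=5: →1(L), so W
n=6: →2(L), so W
n=7: →3(L), so W
n=8: →0(L), so W
n=9: →1(L), so W
n=10: →2(L), so W
n=11: →3(L), so W
n=12: →8(W), 4(W) — all W, so L
n=13: →9(W), 5(W) — all W, so L
n=14: →10(W), 6(W) — all W, so L
n=15: →11(W), 7(W) — all W, so L
n=16: →12(L), so W
n=17: →13(L), so W
n=18: →14(L), so W
n=19: →15(L), so W
n=20: →12(L), so W
n=21: →13(L), so W
n=22: →14(L), so W
n=23: →15(L), so W
n=24: →20(W), 16(W) — all W, so L
n=25: →21(W), 17(W) — all W, so L
n=26: →22(W), 18(W) — all W, so L
n=27: →23(W), 19(W) — all W, so L
n=28: →24(L), so W
n=29: →25(L), so W
n=30: →26(L), so W
n=31: →27(L), so W
n=32: →24(L), so W
n=33: →25(L), so W
n=34: →26(L), so W
n=35: →27(L), so W
n=36: →32(W), 28(W) — all W, so L
n=37: →33(W), 29(W) — all W, so L
n=38: →34(W), 30(W) — all W, so L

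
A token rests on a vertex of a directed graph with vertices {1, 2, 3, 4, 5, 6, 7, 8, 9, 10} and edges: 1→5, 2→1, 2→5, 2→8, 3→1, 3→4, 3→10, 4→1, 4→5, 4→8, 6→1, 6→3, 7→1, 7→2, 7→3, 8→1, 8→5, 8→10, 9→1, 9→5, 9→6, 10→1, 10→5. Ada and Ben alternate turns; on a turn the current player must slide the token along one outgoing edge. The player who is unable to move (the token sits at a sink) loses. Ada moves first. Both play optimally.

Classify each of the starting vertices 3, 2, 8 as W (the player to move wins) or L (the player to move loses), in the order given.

Work bottom-up. With no move the player to move loses. Otherwise the position is W if at least one move leads to an L position for the opponent, and L if every move leads to a W.
Every edge goes from a vertex to one that appears earlier in the order 5, 1, 10, 8, 4, 3, 2, 6, 9, 7, so processing vertices in that order labels each vertex after all of its successors.
5: no outgoing edge → L
1: W (go to 5, an L position)
10: W (go to 5, an L position)
8: W (go to 5, an L position)
4: W (go to 5, an L position)
3: L (options 4(W), 10(W), 1(W) are all W)
2: W (go to 5, an L position)
6: W (go to 3, an L position)
9: W (go to 5, an L position)
7: W (go to 3, an L position)

3: L, 2: W, 8: W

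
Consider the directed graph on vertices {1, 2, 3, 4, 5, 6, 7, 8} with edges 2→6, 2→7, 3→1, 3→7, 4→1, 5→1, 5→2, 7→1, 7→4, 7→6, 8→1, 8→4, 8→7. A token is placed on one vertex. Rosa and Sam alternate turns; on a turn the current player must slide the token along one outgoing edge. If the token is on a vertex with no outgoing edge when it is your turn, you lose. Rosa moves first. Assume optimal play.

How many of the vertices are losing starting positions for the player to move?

2

Classify positions by backward induction: terminal positions (no move available) are L. From any other position, the mover wins iff some move reaches an L.
Every edge goes from a vertex to one that appears earlier in the order 1, 6, 4, 7, 8, 2, 5, 3, so processing vertices in that order labels each vertex after all of its successors.
1: no outgoing edge → L
6: no outgoing edge → L
4: →1(L), so W
7: →6(L), so W
8: →1(L), so W
2: →6(L), so W
5: →1(L), so W
3: →1(L), so W
The L vertices are 1, 6; that is 2 in all.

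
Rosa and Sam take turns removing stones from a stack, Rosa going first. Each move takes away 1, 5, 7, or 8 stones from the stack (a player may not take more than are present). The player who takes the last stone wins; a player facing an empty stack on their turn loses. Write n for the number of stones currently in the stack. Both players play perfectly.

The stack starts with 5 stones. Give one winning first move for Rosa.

Remove 1, leaving 4.

Work bottom-up. With no move the player to move loses. Otherwise the position is W if at least one move leads to an L position for the opponent, and L if every move leads to a W.
n=0: no move → L
n=1: can move to 0, which is L ⇒ W
n=2: the only move is to 1(W), a W ⇒ L
n=3: can move to 2, which is L ⇒ W
n=4: the only move is to 3(W), a W ⇒ L
n=5: can move to 4, which is L ⇒ W
From 5, the L positions reachable in one move are: 4, 0. Any move reaching one of these is winning.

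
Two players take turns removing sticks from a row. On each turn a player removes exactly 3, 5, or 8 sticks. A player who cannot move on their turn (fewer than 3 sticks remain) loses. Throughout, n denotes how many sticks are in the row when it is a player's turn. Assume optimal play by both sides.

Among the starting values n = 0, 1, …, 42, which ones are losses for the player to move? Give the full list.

Build the W/L table. Terminal = L. A non-terminal position is W if it has a move to some L; otherwise it is L.
n=0: no move → L
n=1: no move → L
n=2: no move → L
n=3: W (go to 0, an L position)
n=4: W (go to 1, an L position)
n=5: W (go to 2, an L position)
n=6: W (go to 1, an L position)
n=7: W (go to 2, an L position)
n=8: W (go to 0, an L position)
n=9: W (go to 1, an L position)
n=10: W (go to 2, an L position)
n=11: L (options 8(W), 6(W), 3(W) are all W)
n=12: L (options 9(W), 7(W), 4(W) are all W)
n=13: L (options 10(W), 8(W), 5(W) are all W)
n=14: W (go to 11, an L position)
n=15: W (go to 12, an L position)
n=16: W (go to 13, an L position)
n=17: W (go to 12, an L position)
n=18: W (go to 13, an L position)
n=19: W (go to 11, an L position)
n=20: W (go to 12, an L position)
n=21: W (go to 13, an L position)
n=22: L (options 19(W), 17(W), 14(W) are all W)
n=23: L (options 20(W), 18(W), 15(W) are all W)
n=24: L (options 21(W), 19(W), 16(W) are all W)
n=25: W (go to 22, an L position)
n=26: W (go to 23, an L position)
n=27: W (go to 24, an L position)
n=28: W (go to 23, an L position)
n=29: W (go to 24, an L position)
n=30: W (go to 22, an L position)
n=31: W (go to 23, an L position)
n=32: W (go to 24, an L position)
n=33: L (options 30(W), 28(W), 25(W) are all W)
n=34: L (options 31(W), 29(W), 26(W) are all W)
n=35: L (options 32(W), 30(W), 27(W) are all W)
n=36: W (go to 33, an L position)
n=37: W (go to 34, an L position)
n=38: W (go to 35, an L position)
n=39: W (go to 34, an L position)
n=40: W (go to 35, an L position)
n=41: W (go to 33, an L position)
n=42: W (go to 34, an L position)
Reading off the rows marked L gives the requested list; there are 12 such values of n.

0, 1, 2, 11, 12, 13, 22, 23, 24, 33, 34, 35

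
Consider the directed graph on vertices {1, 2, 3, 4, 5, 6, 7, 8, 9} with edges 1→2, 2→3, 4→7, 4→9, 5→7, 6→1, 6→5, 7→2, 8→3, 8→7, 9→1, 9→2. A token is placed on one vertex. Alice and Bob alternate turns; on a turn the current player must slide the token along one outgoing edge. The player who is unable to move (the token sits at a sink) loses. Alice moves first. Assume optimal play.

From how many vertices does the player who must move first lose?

Classify positions by backward induction: terminal positions (no move available) are L. From any other position, the mover wins iff some move reaches an L.
Every edge goes from a vertex to one that appears earlier in the order 3, 2, 7, 5, 1, 8, 6, 9, 4, so processing vertices in that order labels each vertex after all of its successors.
3: no outgoing edge → L
2: reaches L-position 3 → W
7: only reaches 2(W), which is W → L
5: reaches L-position 7 → W
1: only reaches 2(W), which is W → L
8: reaches L-position 7 → W
6: reaches L-position 1 → W
9: reaches L-position 1 → W
4: reaches L-position 7 → W
The L vertices are 1, 3, 7; that is 3 in all.

3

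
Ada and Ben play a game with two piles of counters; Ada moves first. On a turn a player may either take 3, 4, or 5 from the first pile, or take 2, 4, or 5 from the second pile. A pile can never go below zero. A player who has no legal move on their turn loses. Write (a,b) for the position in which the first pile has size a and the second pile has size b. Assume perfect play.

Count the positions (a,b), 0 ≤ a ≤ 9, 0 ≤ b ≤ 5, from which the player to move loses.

Positions with no move are L. A position that does have a move is losing for the player to move precisely when every available move leads to a winning position for the opponent. Fill in the labels:
Every move lowers a or b (never raises either), so fill the grid row by row in increasing a, and left to right within a row: each cell's successors are then already labelled.
      b=0  b=1  b=2  b=3  b=4  b=5
a=0:    L    L    W    W    W    W
a=1:    L    L    W    W    W    W
a=2:    L    L    W    W    W    W
a=3:    W    W    L    L    W    W
a=4:    W    W    L    L    W    W
a=5:    W    W    L    L    W    W
a=6:    W    W    W    W    L    L
a=7:    W    W    W    W    L    L
a=8:    L    L    W    W    W    W
a=9:    L    L    W    W    W    W
Cells with no legal move (terminal, hence L): (0,0), (0,1), (1,0), (1,1), (2,0), (2,1).
The remaining L cells, each justified by listing all of its moves:
(3,2): →(0,2)(W), (3,0)(W) — all W, so L
(3,3): →(0,3)(W), (3,1)(W) — all W, so L
(4,2): →(1,2)(W), (0,2)(W), (4,0)(W) — all W, so L
(4,3): →(1,3)(W), (0,3)(W), (4,1)(W) — all W, so L
(5,2): →(2,2)(W), (1,2)(W), (0,2)(W), (5,0)(W) — all W, so L
(5,3): →(2,3)(W), (1,3)(W), (0,3)(W), (5,1)(W) — all W, so L
(6,4): →(3,4)(W), (2,4)(W), (1,4)(W), (6,2)(W), (6,0)(W) — all W, so L
(6,5): →(3,5)(W), (2,5)(W), (1,5)(W), (6,3)(W), (6,1)(W), (6,0)(W) — all W, so L
(7,4): →(4,4)(W), (3,4)(W), (2,4)(W), (7,2)(W), (7,0)(W) — all W, so L
(7,5): →(4,5)(W), (3,5)(W), (2,5)(W), (7,3)(W), (7,1)(W), (7,0)(W) — all W, so L
(8,0): →(5,0)(W), (4,0)(W), (3,0)(W) — all W, so L
(8,1): →(5,1)(W), (4,1)(W), (3,1)(W) — all W, so L
(9,0): →(6,0)(W), (5,0)(W), (4,0)(W) — all W, so L
(9,1): →(6,1)(W), (5,1)(W), (4,1)(W) — all W, so L
Every other cell has at least one move into one of the L cells above, so it is W.
L cells per row: a=0: 2, a=1: 2, a=2: 2, a=3: 2, a=4: 2, a=5: 2, a=6: 2, a=7: 2, a=8: 2, a=9: 2; total 20.

20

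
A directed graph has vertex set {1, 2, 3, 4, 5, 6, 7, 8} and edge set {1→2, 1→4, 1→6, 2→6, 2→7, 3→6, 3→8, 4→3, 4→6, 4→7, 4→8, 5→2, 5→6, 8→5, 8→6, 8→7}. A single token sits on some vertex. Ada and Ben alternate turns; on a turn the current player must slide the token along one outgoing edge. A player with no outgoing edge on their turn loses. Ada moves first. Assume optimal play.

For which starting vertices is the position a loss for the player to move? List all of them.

6, 7

Label each position W (a win for the player to move) or L (a loss). A position with no legal move is L; any other position is W exactly when some move reaches an L, and L when every move reaches a W.
Every edge goes from a vertex to one that appears earlier in the order 6, 7, 2, 5, 8, 3, 4, 1, so processing vertices in that order labels each vertex after all of its successors.
6: no outgoing edge → L
7: no outgoing edge → L
2: →7(L), so W
5: →6(L), so W
8: →7(L), so W
3: →6(L), so W
4: →7(L), so W
1: →6(L), so W
Reading off the rows marked L gives the requested list; there are 2 such vertices.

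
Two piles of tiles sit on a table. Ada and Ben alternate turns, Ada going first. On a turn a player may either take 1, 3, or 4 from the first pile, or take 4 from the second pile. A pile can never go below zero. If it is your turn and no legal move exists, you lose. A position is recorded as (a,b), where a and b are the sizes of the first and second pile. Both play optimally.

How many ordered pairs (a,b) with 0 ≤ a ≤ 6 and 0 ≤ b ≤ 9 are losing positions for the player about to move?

Work bottom-up. With no move the player to move loses. Otherwise the position is W if at least one move leads to an L position for the opponent, and L if every move leads to a W.
Every move lowers a or b (never raises either), so fill the grid row by row in increasing a, and left to right within a row: each cell's successors are then already labelled.
      b=0  b=1  b=2  b=3  b=4  b=5  b=6  b=7  b=8  b=9
a=0:    L    L    L    L    W    W    W    W    L    L
a=1:    W    W    W    W    L    L    L    L    W    W
a=2:    L    L    L    L    W    W    W    W    L    L
a=3:    W    W    W    W    L    L    L    L    W    W
a=4:    W    W    W    W    W    W    W    W    W    W
a=5:    W    W    W    W    W    W    W    W    W    W
a=6:    W    W    W    W    W    W    W    W    W    W
Cells with no legal move (terminal, hence L): (0,0), (0,1), (0,2), (0,3).
The remaining L cells, each justified by listing all of its moves:
(0,8): the only move is to (0,4)(W), a W ⇒ L
(0,9): the only move is to (0,5)(W), a W ⇒ L
(1,4): moves to (0,4)(W), (1,0)(W); every one is W ⇒ L
(1,5): moves to (0,5)(W), (1,1)(W); every one is W ⇒ L
(1,6): moves to (0,6)(W), (1,2)(W); every one is W ⇒ L
(1,7): moves to (0,7)(W), (1,3)(W); every one is W ⇒ L
(2,0): the only move is to (1,0)(W), a W ⇒ L
(2,1): the only move is to (1,1)(W), a W ⇒ L
(2,2): the only move is to (1,2)(W), a W ⇒ L
(2,3): the only move is to (1,3)(W), a W ⇒ L
(2,8): moves to (1,8)(W), (2,4)(W); every one is W ⇒ L
(2,9): moves to (1,9)(W), (2,5)(W); every one is W ⇒ L
(3,4): moves to (2,4)(W), (0,4)(W), (3,0)(W); every one is W ⇒ L
(3,5): moves to (2,5)(W), (0,5)(W), (3,1)(W); every one is W ⇒ L
(3,6): moves to (2,6)(W), (0,6)(W), (3,2)(W); every one is W ⇒ L
(3,7): moves to (2,7)(W), (0,7)(W), (3,3)(W); every one is W ⇒ L
Every other cell has at least one move into one of the L cells above, so it is W.
L cells per row: a=0: 6, a=1: 4, a=2: 6, a=3: 4, a=4: 0, a=5: 0, a=6: 0; total 20.

20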